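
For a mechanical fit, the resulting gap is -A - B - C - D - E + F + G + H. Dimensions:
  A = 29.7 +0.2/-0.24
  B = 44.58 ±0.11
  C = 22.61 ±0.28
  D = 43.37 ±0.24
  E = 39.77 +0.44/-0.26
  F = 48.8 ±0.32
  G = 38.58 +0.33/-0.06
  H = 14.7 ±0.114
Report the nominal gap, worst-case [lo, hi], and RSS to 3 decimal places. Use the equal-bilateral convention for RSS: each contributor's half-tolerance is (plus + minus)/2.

nominal=-77.950 wc=[-79.714,-76.056] rss=0.687

Stack each dimension's contribution:
  -A: nom -29.700 → Σnom=-29.700; wc +0.240/-0.200 → slack +0.240/-0.200; half-tol=0.220, Σhalf²=0.048400
  -B: nom -44.580 → Σnom=-74.280; wc +0.110/-0.110 → slack +0.350/-0.310; half-tol=0.110, Σhalf²=0.060500
  -C: nom -22.610 → Σnom=-96.890; wc +0.280/-0.280 → slack +0.630/-0.590; half-tol=0.280, Σhalf²=0.138900
  -D: nom -43.370 → Σnom=-140.260; wc +0.240/-0.240 → slack +0.870/-0.830; half-tol=0.240, Σhalf²=0.196500
  -E: nom -39.770 → Σnom=-180.030; wc +0.260/-0.440 → slack +1.130/-1.270; half-tol=0.350, Σhalf²=0.319000
  +F: nom +48.800 → Σnom=-131.230; wc +0.320/-0.320 → slack +1.450/-1.590; half-tol=0.320, Σhalf²=0.421400
  +G: nom +38.580 → Σnom=-92.650; wc +0.330/-0.060 → slack +1.780/-1.650; half-tol=0.195, Σhalf²=0.459425
  +H: nom +14.700 → Σnom=-77.950; wc +0.114/-0.114 → slack +1.894/-1.764; half-tol=0.114, Σhalf²=0.472421
Nominal = -77.950. Worst-case = [-77.950 - 1.764, -77.950 + 1.894] = [-79.714, -76.056]. RSS = √0.472421 = 0.687.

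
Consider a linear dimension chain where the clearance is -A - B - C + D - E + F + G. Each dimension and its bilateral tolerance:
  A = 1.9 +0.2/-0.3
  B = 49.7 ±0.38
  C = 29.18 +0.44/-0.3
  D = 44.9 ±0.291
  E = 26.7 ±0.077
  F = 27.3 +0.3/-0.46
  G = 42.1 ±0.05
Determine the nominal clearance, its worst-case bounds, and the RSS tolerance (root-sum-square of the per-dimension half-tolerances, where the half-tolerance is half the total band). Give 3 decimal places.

nominal=6.820 wc=[4.922,8.518] rss=0.762

Stack each dimension's contribution:
  -A: nom -1.900 → Σnom=-1.900; wc +0.300/-0.200 → slack +0.300/-0.200; half-tol=0.250, Σhalf²=0.062500
  -B: nom -49.700 → Σnom=-51.600; wc +0.380/-0.380 → slack +0.680/-0.580; half-tol=0.380, Σhalf²=0.206900
  -C: nom -29.180 → Σnom=-80.780; wc +0.300/-0.440 → slack +0.980/-1.020; half-tol=0.370, Σhalf²=0.343800
  +D: nom +44.900 → Σnom=-35.880; wc +0.291/-0.291 → slack +1.271/-1.311; half-tol=0.291, Σhalf²=0.428481
  -E: nom -26.700 → Σnom=-62.580; wc +0.077/-0.077 → slack +1.348/-1.388; half-tol=0.077, Σhalf²=0.434410
  +F: nom +27.300 → Σnom=-35.280; wc +0.300/-0.460 → slack +1.648/-1.848; half-tol=0.380, Σhalf²=0.578810
  +G: nom +42.100 → Σnom=6.820; wc +0.050/-0.050 → slack +1.698/-1.898; half-tol=0.050, Σhalf²=0.581310
Nominal = 6.820. Worst-case = [6.820 - 1.898, 6.820 + 1.698] = [4.922, 8.518]. RSS = √0.581310 = 0.762.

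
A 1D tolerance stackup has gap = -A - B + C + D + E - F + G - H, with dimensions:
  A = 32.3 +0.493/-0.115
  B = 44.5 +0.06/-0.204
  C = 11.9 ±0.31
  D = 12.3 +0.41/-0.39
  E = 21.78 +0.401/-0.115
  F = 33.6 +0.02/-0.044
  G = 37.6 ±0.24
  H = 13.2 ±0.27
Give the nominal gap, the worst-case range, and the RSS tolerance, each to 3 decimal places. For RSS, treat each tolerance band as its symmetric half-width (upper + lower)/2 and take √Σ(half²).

nominal=-40.020 wc=[-41.918,-38.026] rss=0.751

Stack each dimension's contribution:
  -A: nom -32.300 → Σnom=-32.300; wc +0.115/-0.493 → slack +0.115/-0.493; half-tol=0.304, Σhalf²=0.092416
  -B: nom -44.500 → Σnom=-76.800; wc +0.204/-0.060 → slack +0.319/-0.553; half-tol=0.132, Σhalf²=0.109840
  +C: nom +11.900 → Σnom=-64.900; wc +0.310/-0.310 → slack +0.629/-0.863; half-tol=0.310, Σhalf²=0.205940
  +D: nom +12.300 → Σnom=-52.600; wc +0.410/-0.390 → slack +1.039/-1.253; half-tol=0.400, Σhalf²=0.365940
  +E: nom +21.780 → Σnom=-30.820; wc +0.401/-0.115 → slack +1.440/-1.368; half-tol=0.258, Σhalf²=0.432504
  -F: nom -33.600 → Σnom=-64.420; wc +0.044/-0.020 → slack +1.484/-1.388; half-tol=0.032, Σhalf²=0.433528
  +G: nom +37.600 → Σnom=-26.820; wc +0.240/-0.240 → slack +1.724/-1.628; half-tol=0.240, Σhalf²=0.491128
  -H: nom -13.200 → Σnom=-40.020; wc +0.270/-0.270 → slack +1.994/-1.898; half-tol=0.270, Σhalf²=0.564028
Nominal = -40.020. Worst-case = [-40.020 - 1.898, -40.020 + 1.994] = [-41.918, -38.026]. RSS = √0.564028 = 0.751.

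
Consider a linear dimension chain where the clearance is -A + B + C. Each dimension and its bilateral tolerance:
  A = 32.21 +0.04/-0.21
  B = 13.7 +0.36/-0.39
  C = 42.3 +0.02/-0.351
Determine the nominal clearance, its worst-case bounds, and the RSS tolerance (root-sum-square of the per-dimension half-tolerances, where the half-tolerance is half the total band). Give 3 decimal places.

Stack each dimension's contribution:
  -A: nom -32.210 → Σnom=-32.210; wc +0.210/-0.040 → slack +0.210/-0.040; half-tol=0.125, Σhalf²=0.015625
  +B: nom +13.700 → Σnom=-18.510; wc +0.360/-0.390 → slack +0.570/-0.430; half-tol=0.375, Σhalf²=0.156250
  +C: nom +42.300 → Σnom=23.790; wc +0.020/-0.351 → slack +0.590/-0.781; half-tol=0.185, Σhalf²=0.190660
Nominal = 23.790. Worst-case = [23.790 - 0.781, 23.790 + 0.590] = [23.009, 24.380]. RSS = √0.190660 = 0.437.

nominal=23.790 wc=[23.009,24.380] rss=0.437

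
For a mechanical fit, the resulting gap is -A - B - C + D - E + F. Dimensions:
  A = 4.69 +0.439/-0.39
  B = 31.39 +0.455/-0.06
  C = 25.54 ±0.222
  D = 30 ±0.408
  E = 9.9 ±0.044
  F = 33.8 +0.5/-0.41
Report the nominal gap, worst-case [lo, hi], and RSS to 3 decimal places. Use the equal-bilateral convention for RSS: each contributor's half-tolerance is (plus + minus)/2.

nominal=-7.720 wc=[-9.698,-6.096] rss=0.814

Stack each dimension's contribution:
  -A: nom -4.690 → Σnom=-4.690; wc +0.390/-0.439 → slack +0.390/-0.439; half-tol=0.414, Σhalf²=0.171810
  -B: nom -31.390 → Σnom=-36.080; wc +0.060/-0.455 → slack +0.450/-0.894; half-tol=0.258, Σhalf²=0.238116
  -C: nom -25.540 → Σnom=-61.620; wc +0.222/-0.222 → slack +0.672/-1.116; half-tol=0.222, Σhalf²=0.287400
  +D: nom +30.000 → Σnom=-31.620; wc +0.408/-0.408 → slack +1.080/-1.524; half-tol=0.408, Σhalf²=0.453864
  -E: nom -9.900 → Σnom=-41.520; wc +0.044/-0.044 → slack +1.124/-1.568; half-tol=0.044, Σhalf²=0.455800
  +F: nom +33.800 → Σnom=-7.720; wc +0.500/-0.410 → slack +1.624/-1.978; half-tol=0.455, Σhalf²=0.662825
Nominal = -7.720. Worst-case = [-7.720 - 1.978, -7.720 + 1.624] = [-9.698, -6.096]. RSS = √0.662825 = 0.814.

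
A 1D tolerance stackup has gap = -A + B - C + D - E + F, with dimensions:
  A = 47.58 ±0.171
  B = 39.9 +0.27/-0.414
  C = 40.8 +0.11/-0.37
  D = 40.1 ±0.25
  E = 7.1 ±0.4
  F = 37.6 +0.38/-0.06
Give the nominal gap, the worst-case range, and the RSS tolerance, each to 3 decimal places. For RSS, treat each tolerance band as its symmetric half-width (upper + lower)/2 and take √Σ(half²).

Stack each dimension's contribution:
  -A: nom -47.580 → Σnom=-47.580; wc +0.171/-0.171 → slack +0.171/-0.171; half-tol=0.171, Σhalf²=0.029241
  +B: nom +39.900 → Σnom=-7.680; wc +0.270/-0.414 → slack +0.441/-0.585; half-tol=0.342, Σhalf²=0.146205
  -C: nom -40.800 → Σnom=-48.480; wc +0.370/-0.110 → slack +0.811/-0.695; half-tol=0.240, Σhalf²=0.203805
  +D: nom +40.100 → Σnom=-8.380; wc +0.250/-0.250 → slack +1.061/-0.945; half-tol=0.250, Σhalf²=0.266305
  -E: nom -7.100 → Σnom=-15.480; wc +0.400/-0.400 → slack +1.461/-1.345; half-tol=0.400, Σhalf²=0.426305
  +F: nom +37.600 → Σnom=22.120; wc +0.380/-0.060 → slack +1.841/-1.405; half-tol=0.220, Σhalf²=0.474705
Nominal = 22.120. Worst-case = [22.120 - 1.405, 22.120 + 1.841] = [20.715, 23.961]. RSS = √0.474705 = 0.689.

nominal=22.120 wc=[20.715,23.961] rss=0.689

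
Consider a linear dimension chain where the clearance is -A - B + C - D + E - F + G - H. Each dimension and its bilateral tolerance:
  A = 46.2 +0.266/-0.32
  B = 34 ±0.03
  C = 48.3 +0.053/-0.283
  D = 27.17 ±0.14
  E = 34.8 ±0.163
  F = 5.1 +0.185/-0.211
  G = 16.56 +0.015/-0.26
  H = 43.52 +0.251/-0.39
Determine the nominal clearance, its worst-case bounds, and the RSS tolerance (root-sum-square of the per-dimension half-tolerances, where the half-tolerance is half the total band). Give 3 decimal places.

nominal=-56.330 wc=[-57.908,-55.008] rss=0.567

Stack each dimension's contribution:
  -A: nom -46.200 → Σnom=-46.200; wc +0.320/-0.266 → slack +0.320/-0.266; half-tol=0.293, Σhalf²=0.085849
  -B: nom -34.000 → Σnom=-80.200; wc +0.030/-0.030 → slack +0.350/-0.296; half-tol=0.030, Σhalf²=0.086749
  +C: nom +48.300 → Σnom=-31.900; wc +0.053/-0.283 → slack +0.403/-0.579; half-tol=0.168, Σhalf²=0.114973
  -D: nom -27.170 → Σnom=-59.070; wc +0.140/-0.140 → slack +0.543/-0.719; half-tol=0.140, Σhalf²=0.134573
  +E: nom +34.800 → Σnom=-24.270; wc +0.163/-0.163 → slack +0.706/-0.882; half-tol=0.163, Σhalf²=0.161142
  -F: nom -5.100 → Σnom=-29.370; wc +0.211/-0.185 → slack +0.917/-1.067; half-tol=0.198, Σhalf²=0.200346
  +G: nom +16.560 → Σnom=-12.810; wc +0.015/-0.260 → slack +0.932/-1.327; half-tol=0.138, Σhalf²=0.219252
  -H: nom -43.520 → Σnom=-56.330; wc +0.390/-0.251 → slack +1.322/-1.578; half-tol=0.321, Σhalf²=0.321973
Nominal = -56.330. Worst-case = [-56.330 - 1.578, -56.330 + 1.322] = [-57.908, -55.008]. RSS = √0.321973 = 0.567.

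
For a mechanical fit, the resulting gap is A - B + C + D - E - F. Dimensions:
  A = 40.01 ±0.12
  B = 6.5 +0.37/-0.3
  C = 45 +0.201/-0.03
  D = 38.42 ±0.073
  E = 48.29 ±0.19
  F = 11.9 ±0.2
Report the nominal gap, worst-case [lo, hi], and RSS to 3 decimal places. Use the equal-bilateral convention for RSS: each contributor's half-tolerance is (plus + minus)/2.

nominal=56.740 wc=[55.757,57.824] rss=0.471

Stack each dimension's contribution:
  +A: nom +40.010 → Σnom=40.010; wc +0.120/-0.120 → slack +0.120/-0.120; half-tol=0.120, Σhalf²=0.014400
  -B: nom -6.500 → Σnom=33.510; wc +0.300/-0.370 → slack +0.420/-0.490; half-tol=0.335, Σhalf²=0.126625
  +C: nom +45.000 → Σnom=78.510; wc +0.201/-0.030 → slack +0.621/-0.520; half-tol=0.116, Σhalf²=0.139965
  +D: nom +38.420 → Σnom=116.930; wc +0.073/-0.073 → slack +0.694/-0.593; half-tol=0.073, Σhalf²=0.145294
  -E: nom -48.290 → Σnom=68.640; wc +0.190/-0.190 → slack +0.884/-0.783; half-tol=0.190, Σhalf²=0.181394
  -F: nom -11.900 → Σnom=56.740; wc +0.200/-0.200 → slack +1.084/-0.983; half-tol=0.200, Σhalf²=0.221394
Nominal = 56.740. Worst-case = [56.740 - 0.983, 56.740 + 1.084] = [55.757, 57.824]. RSS = √0.221394 = 0.471.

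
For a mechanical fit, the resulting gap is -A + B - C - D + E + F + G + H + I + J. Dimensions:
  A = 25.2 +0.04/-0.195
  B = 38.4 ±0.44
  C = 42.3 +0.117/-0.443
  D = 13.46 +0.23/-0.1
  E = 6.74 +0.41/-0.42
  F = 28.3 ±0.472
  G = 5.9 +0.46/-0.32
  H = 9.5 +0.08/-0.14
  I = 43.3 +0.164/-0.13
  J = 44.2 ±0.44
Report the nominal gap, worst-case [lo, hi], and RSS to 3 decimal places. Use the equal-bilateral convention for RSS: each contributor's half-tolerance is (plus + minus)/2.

nominal=95.380 wc=[92.631,98.584] rss=1.043

Stack each dimension's contribution:
  -A: nom -25.200 → Σnom=-25.200; wc +0.195/-0.040 → slack +0.195/-0.040; half-tol=0.118, Σhalf²=0.013806
  +B: nom +38.400 → Σnom=13.200; wc +0.440/-0.440 → slack +0.635/-0.480; half-tol=0.440, Σhalf²=0.207406
  -C: nom -42.300 → Σnom=-29.100; wc +0.443/-0.117 → slack +1.078/-0.597; half-tol=0.280, Σhalf²=0.285806
  -D: nom -13.460 → Σnom=-42.560; wc +0.100/-0.230 → slack +1.178/-0.827; half-tol=0.165, Σhalf²=0.313031
  +E: nom +6.740 → Σnom=-35.820; wc +0.410/-0.420 → slack +1.588/-1.247; half-tol=0.415, Σhalf²=0.485256
  +F: nom +28.300 → Σnom=-7.520; wc +0.472/-0.472 → slack +2.060/-1.719; half-tol=0.472, Σhalf²=0.708040
  +G: nom +5.900 → Σnom=-1.620; wc +0.460/-0.320 → slack +2.520/-2.039; half-tol=0.390, Σhalf²=0.860140
  +H: nom +9.500 → Σnom=7.880; wc +0.080/-0.140 → slack +2.600/-2.179; half-tol=0.110, Σhalf²=0.872240
  +I: nom +43.300 → Σnom=51.180; wc +0.164/-0.130 → slack +2.764/-2.309; half-tol=0.147, Σhalf²=0.893849
  +J: nom +44.200 → Σnom=95.380; wc +0.440/-0.440 → slack +3.204/-2.749; half-tol=0.440, Σhalf²=1.087449
Nominal = 95.380. Worst-case = [95.380 - 2.749, 95.380 + 3.204] = [92.631, 98.584]. RSS = √1.087449 = 1.043.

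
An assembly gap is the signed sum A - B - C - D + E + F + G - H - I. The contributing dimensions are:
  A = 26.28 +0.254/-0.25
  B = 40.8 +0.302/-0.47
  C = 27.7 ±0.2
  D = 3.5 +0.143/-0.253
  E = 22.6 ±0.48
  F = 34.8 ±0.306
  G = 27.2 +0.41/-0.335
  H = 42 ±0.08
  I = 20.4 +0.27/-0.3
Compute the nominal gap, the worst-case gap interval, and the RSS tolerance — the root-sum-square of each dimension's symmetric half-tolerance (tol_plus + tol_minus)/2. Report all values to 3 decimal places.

Stack each dimension's contribution:
  +A: nom +26.280 → Σnom=26.280; wc +0.254/-0.250 → slack +0.254/-0.250; half-tol=0.252, Σhalf²=0.063504
  -B: nom -40.800 → Σnom=-14.520; wc +0.470/-0.302 → slack +0.724/-0.552; half-tol=0.386, Σhalf²=0.212500
  -C: nom -27.700 → Σnom=-42.220; wc +0.200/-0.200 → slack +0.924/-0.752; half-tol=0.200, Σhalf²=0.252500
  -D: nom -3.500 → Σnom=-45.720; wc +0.253/-0.143 → slack +1.177/-0.895; half-tol=0.198, Σhalf²=0.291704
  +E: nom +22.600 → Σnom=-23.120; wc +0.480/-0.480 → slack +1.657/-1.375; half-tol=0.480, Σhalf²=0.522104
  +F: nom +34.800 → Σnom=11.680; wc +0.306/-0.306 → slack +1.963/-1.681; half-tol=0.306, Σhalf²=0.615740
  +G: nom +27.200 → Σnom=38.880; wc +0.410/-0.335 → slack +2.373/-2.016; half-tol=0.372, Σhalf²=0.754496
  -H: nom -42.000 → Σnom=-3.120; wc +0.080/-0.080 → slack +2.453/-2.096; half-tol=0.080, Σhalf²=0.760896
  -I: nom -20.400 → Σnom=-23.520; wc +0.300/-0.270 → slack +2.753/-2.366; half-tol=0.285, Σhalf²=0.842121
Nominal = -23.520. Worst-case = [-23.520 - 2.366, -23.520 + 2.753] = [-25.886, -20.767]. RSS = √0.842121 = 0.918.

nominal=-23.520 wc=[-25.886,-20.767] rss=0.918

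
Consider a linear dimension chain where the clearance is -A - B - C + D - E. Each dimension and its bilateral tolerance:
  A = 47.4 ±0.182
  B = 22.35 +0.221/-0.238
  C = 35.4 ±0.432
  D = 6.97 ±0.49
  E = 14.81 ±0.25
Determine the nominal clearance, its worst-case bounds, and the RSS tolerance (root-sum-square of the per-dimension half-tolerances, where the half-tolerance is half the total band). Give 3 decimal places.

Stack each dimension's contribution:
  -A: nom -47.400 → Σnom=-47.400; wc +0.182/-0.182 → slack +0.182/-0.182; half-tol=0.182, Σhalf²=0.033124
  -B: nom -22.350 → Σnom=-69.750; wc +0.238/-0.221 → slack +0.420/-0.403; half-tol=0.229, Σhalf²=0.085794
  -C: nom -35.400 → Σnom=-105.150; wc +0.432/-0.432 → slack +0.852/-0.835; half-tol=0.432, Σhalf²=0.272418
  +D: nom +6.970 → Σnom=-98.180; wc +0.490/-0.490 → slack +1.342/-1.325; half-tol=0.490, Σhalf²=0.512518
  -E: nom -14.810 → Σnom=-112.990; wc +0.250/-0.250 → slack +1.592/-1.575; half-tol=0.250, Σhalf²=0.575018
Nominal = -112.990. Worst-case = [-112.990 - 1.575, -112.990 + 1.592] = [-114.565, -111.398]. RSS = √0.575018 = 0.758.

nominal=-112.990 wc=[-114.565,-111.398] rss=0.758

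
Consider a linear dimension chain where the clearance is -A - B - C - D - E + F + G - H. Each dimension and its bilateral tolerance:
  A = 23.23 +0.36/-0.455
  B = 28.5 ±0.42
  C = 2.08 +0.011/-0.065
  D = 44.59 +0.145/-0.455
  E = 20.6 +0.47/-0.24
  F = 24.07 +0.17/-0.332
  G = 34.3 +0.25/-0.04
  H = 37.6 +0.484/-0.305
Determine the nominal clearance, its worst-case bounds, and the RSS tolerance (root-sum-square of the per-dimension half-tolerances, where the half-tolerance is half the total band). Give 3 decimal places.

Stack each dimension's contribution:
  -A: nom -23.230 → Σnom=-23.230; wc +0.455/-0.360 → slack +0.455/-0.360; half-tol=0.407, Σhalf²=0.166056
  -B: nom -28.500 → Σnom=-51.730; wc +0.420/-0.420 → slack +0.875/-0.780; half-tol=0.420, Σhalf²=0.342456
  -C: nom -2.080 → Σnom=-53.810; wc +0.065/-0.011 → slack +0.940/-0.791; half-tol=0.038, Σhalf²=0.343900
  -D: nom -44.590 → Σnom=-98.400; wc +0.455/-0.145 → slack +1.395/-0.936; half-tol=0.300, Σhalf²=0.433900
  -E: nom -20.600 → Σnom=-119.000; wc +0.240/-0.470 → slack +1.635/-1.406; half-tol=0.355, Σhalf²=0.559925
  +F: nom +24.070 → Σnom=-94.930; wc +0.170/-0.332 → slack +1.805/-1.738; half-tol=0.251, Σhalf²=0.622926
  +G: nom +34.300 → Σnom=-60.630; wc +0.250/-0.040 → slack +2.055/-1.778; half-tol=0.145, Σhalf²=0.643951
  -H: nom -37.600 → Σnom=-98.230; wc +0.305/-0.484 → slack +2.360/-2.262; half-tol=0.394, Σhalf²=0.799581
Nominal = -98.230. Worst-case = [-98.230 - 2.262, -98.230 + 2.360] = [-100.492, -95.870]. RSS = √0.799581 = 0.894.

nominal=-98.230 wc=[-100.492,-95.870] rss=0.894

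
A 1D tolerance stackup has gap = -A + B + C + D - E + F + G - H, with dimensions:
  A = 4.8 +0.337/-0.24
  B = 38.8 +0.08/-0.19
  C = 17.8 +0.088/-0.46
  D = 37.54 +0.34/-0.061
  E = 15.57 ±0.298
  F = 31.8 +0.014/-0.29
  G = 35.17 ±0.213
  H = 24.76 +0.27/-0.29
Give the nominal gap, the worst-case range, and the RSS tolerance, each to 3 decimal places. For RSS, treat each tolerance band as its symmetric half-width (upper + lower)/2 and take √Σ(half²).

nominal=115.980 wc=[113.861,117.543] rss=0.673

Stack each dimension's contribution:
  -A: nom -4.800 → Σnom=-4.800; wc +0.240/-0.337 → slack +0.240/-0.337; half-tol=0.288, Σhalf²=0.083232
  +B: nom +38.800 → Σnom=34.000; wc +0.080/-0.190 → slack +0.320/-0.527; half-tol=0.135, Σhalf²=0.101457
  +C: nom +17.800 → Σnom=51.800; wc +0.088/-0.460 → slack +0.408/-0.987; half-tol=0.274, Σhalf²=0.176533
  +D: nom +37.540 → Σnom=89.340; wc +0.340/-0.061 → slack +0.748/-1.048; half-tol=0.201, Σhalf²=0.216734
  -E: nom -15.570 → Σnom=73.770; wc +0.298/-0.298 → slack +1.046/-1.346; half-tol=0.298, Σhalf²=0.305538
  +F: nom +31.800 → Σnom=105.570; wc +0.014/-0.290 → slack +1.060/-1.636; half-tol=0.152, Σhalf²=0.328642
  +G: nom +35.170 → Σnom=140.740; wc +0.213/-0.213 → slack +1.273/-1.849; half-tol=0.213, Σhalf²=0.374011
  -H: nom -24.760 → Σnom=115.980; wc +0.290/-0.270 → slack +1.563/-2.119; half-tol=0.280, Σhalf²=0.452411
Nominal = 115.980. Worst-case = [115.980 - 2.119, 115.980 + 1.563] = [113.861, 117.543]. RSS = √0.452411 = 0.673.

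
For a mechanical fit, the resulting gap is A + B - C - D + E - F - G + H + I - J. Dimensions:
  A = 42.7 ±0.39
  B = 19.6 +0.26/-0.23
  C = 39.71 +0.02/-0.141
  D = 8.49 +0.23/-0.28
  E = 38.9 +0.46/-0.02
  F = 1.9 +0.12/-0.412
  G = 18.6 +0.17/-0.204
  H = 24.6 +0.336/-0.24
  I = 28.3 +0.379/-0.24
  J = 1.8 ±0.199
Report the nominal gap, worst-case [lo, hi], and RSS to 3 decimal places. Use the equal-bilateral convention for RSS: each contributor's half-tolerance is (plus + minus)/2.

Stack each dimension's contribution:
  +A: nom +42.700 → Σnom=42.700; wc +0.390/-0.390 → slack +0.390/-0.390; half-tol=0.390, Σhalf²=0.152100
  +B: nom +19.600 → Σnom=62.300; wc +0.260/-0.230 → slack +0.650/-0.620; half-tol=0.245, Σhalf²=0.212125
  -C: nom -39.710 → Σnom=22.590; wc +0.141/-0.020 → slack +0.791/-0.640; half-tol=0.080, Σhalf²=0.218605
  -D: nom -8.490 → Σnom=14.100; wc +0.280/-0.230 → slack +1.071/-0.870; half-tol=0.255, Σhalf²=0.283630
  +E: nom +38.900 → Σnom=53.000; wc +0.460/-0.020 → slack +1.531/-0.890; half-tol=0.240, Σhalf²=0.341230
  -F: nom -1.900 → Σnom=51.100; wc +0.412/-0.120 → slack +1.943/-1.010; half-tol=0.266, Σhalf²=0.411986
  -G: nom -18.600 → Σnom=32.500; wc +0.204/-0.170 → slack +2.147/-1.180; half-tol=0.187, Σhalf²=0.446955
  +H: nom +24.600 → Σnom=57.100; wc +0.336/-0.240 → slack +2.483/-1.420; half-tol=0.288, Σhalf²=0.529899
  +I: nom +28.300 → Σnom=85.400; wc +0.379/-0.240 → slack +2.862/-1.660; half-tol=0.309, Σhalf²=0.625690
  -J: nom -1.800 → Σnom=83.600; wc +0.199/-0.199 → slack +3.061/-1.859; half-tol=0.199, Σhalf²=0.665291
Nominal = 83.600. Worst-case = [83.600 - 1.859, 83.600 + 3.061] = [81.741, 86.661]. RSS = √0.665291 = 0.816.

nominal=83.600 wc=[81.741,86.661] rss=0.816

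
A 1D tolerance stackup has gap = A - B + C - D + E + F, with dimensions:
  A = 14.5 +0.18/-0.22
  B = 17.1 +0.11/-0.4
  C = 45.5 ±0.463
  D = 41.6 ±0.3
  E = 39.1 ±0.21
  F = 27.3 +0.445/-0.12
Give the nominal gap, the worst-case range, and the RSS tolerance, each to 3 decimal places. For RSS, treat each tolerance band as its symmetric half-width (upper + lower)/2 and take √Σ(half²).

Stack each dimension's contribution:
  +A: nom +14.500 → Σnom=14.500; wc +0.180/-0.220 → slack +0.180/-0.220; half-tol=0.200, Σhalf²=0.040000
  -B: nom -17.100 → Σnom=-2.600; wc +0.400/-0.110 → slack +0.580/-0.330; half-tol=0.255, Σhalf²=0.105025
  +C: nom +45.500 → Σnom=42.900; wc +0.463/-0.463 → slack +1.043/-0.793; half-tol=0.463, Σhalf²=0.319394
  -D: nom -41.600 → Σnom=1.300; wc +0.300/-0.300 → slack +1.343/-1.093; half-tol=0.300, Σhalf²=0.409394
  +E: nom +39.100 → Σnom=40.400; wc +0.210/-0.210 → slack +1.553/-1.303; half-tol=0.210, Σhalf²=0.453494
  +F: nom +27.300 → Σnom=67.700; wc +0.445/-0.120 → slack +1.998/-1.423; half-tol=0.282, Σhalf²=0.533300
Nominal = 67.700. Worst-case = [67.700 - 1.423, 67.700 + 1.998] = [66.277, 69.698]. RSS = √0.533300 = 0.730.

nominal=67.700 wc=[66.277,69.698] rss=0.730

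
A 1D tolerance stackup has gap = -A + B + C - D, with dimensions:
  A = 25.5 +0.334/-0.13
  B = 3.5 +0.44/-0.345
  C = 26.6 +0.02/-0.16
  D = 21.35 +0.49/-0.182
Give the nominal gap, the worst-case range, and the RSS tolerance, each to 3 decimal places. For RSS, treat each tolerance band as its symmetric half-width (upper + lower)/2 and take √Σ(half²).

Stack each dimension's contribution:
  -A: nom -25.500 → Σnom=-25.500; wc +0.130/-0.334 → slack +0.130/-0.334; half-tol=0.232, Σhalf²=0.053824
  +B: nom +3.500 → Σnom=-22.000; wc +0.440/-0.345 → slack +0.570/-0.679; half-tol=0.392, Σhalf²=0.207880
  +C: nom +26.600 → Σnom=4.600; wc +0.020/-0.160 → slack +0.590/-0.839; half-tol=0.090, Σhalf²=0.215980
  -D: nom -21.350 → Σnom=-16.750; wc +0.182/-0.490 → slack +0.772/-1.329; half-tol=0.336, Σhalf²=0.328876
Nominal = -16.750. Worst-case = [-16.750 - 1.329, -16.750 + 0.772] = [-18.079, -15.978]. RSS = √0.328876 = 0.573.

nominal=-16.750 wc=[-18.079,-15.978] rss=0.573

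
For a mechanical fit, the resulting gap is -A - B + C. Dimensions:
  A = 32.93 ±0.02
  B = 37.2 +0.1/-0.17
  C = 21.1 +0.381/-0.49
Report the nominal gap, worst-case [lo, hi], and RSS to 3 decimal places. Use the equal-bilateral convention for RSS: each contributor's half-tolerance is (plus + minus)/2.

nominal=-49.030 wc=[-49.640,-48.459] rss=0.456

Stack each dimension's contribution:
  -A: nom -32.930 → Σnom=-32.930; wc +0.020/-0.020 → slack +0.020/-0.020; half-tol=0.020, Σhalf²=0.000400
  -B: nom -37.200 → Σnom=-70.130; wc +0.170/-0.100 → slack +0.190/-0.120; half-tol=0.135, Σhalf²=0.018625
  +C: nom +21.100 → Σnom=-49.030; wc +0.381/-0.490 → slack +0.571/-0.610; half-tol=0.435, Σhalf²=0.208285
Nominal = -49.030. Worst-case = [-49.030 - 0.610, -49.030 + 0.571] = [-49.640, -48.459]. RSS = √0.208285 = 0.456.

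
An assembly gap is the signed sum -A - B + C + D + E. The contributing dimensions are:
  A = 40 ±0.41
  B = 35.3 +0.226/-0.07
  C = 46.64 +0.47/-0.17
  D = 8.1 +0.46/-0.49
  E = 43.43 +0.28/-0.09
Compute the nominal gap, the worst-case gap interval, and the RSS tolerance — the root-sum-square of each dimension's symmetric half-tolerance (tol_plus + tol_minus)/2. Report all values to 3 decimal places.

Stack each dimension's contribution:
  -A: nom -40.000 → Σnom=-40.000; wc +0.410/-0.410 → slack +0.410/-0.410; half-tol=0.410, Σhalf²=0.168100
  -B: nom -35.300 → Σnom=-75.300; wc +0.070/-0.226 → slack +0.480/-0.636; half-tol=0.148, Σhalf²=0.190004
  +C: nom +46.640 → Σnom=-28.660; wc +0.470/-0.170 → slack +0.950/-0.806; half-tol=0.320, Σhalf²=0.292404
  +D: nom +8.100 → Σnom=-20.560; wc +0.460/-0.490 → slack +1.410/-1.296; half-tol=0.475, Σhalf²=0.518029
  +E: nom +43.430 → Σnom=22.870; wc +0.280/-0.090 → slack +1.690/-1.386; half-tol=0.185, Σhalf²=0.552254
Nominal = 22.870. Worst-case = [22.870 - 1.386, 22.870 + 1.690] = [21.484, 24.560]. RSS = √0.552254 = 0.743.

nominal=22.870 wc=[21.484,24.560] rss=0.743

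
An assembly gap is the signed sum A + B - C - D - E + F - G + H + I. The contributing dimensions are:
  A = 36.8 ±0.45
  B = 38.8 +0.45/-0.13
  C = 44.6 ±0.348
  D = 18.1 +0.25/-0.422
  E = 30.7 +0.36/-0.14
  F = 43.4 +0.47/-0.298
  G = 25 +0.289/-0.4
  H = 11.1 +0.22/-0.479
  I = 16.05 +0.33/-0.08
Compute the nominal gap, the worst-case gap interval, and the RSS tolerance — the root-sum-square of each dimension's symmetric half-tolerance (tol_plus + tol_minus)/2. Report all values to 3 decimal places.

Stack each dimension's contribution:
  +A: nom +36.800 → Σnom=36.800; wc +0.450/-0.450 → slack +0.450/-0.450; half-tol=0.450, Σhalf²=0.202500
  +B: nom +38.800 → Σnom=75.600; wc +0.450/-0.130 → slack +0.900/-0.580; half-tol=0.290, Σhalf²=0.286600
  -C: nom -44.600 → Σnom=31.000; wc +0.348/-0.348 → slack +1.248/-0.928; half-tol=0.348, Σhalf²=0.407704
  -D: nom -18.100 → Σnom=12.900; wc +0.422/-0.250 → slack +1.670/-1.178; half-tol=0.336, Σhalf²=0.520600
  -E: nom -30.700 → Σnom=-17.800; wc +0.140/-0.360 → slack +1.810/-1.538; half-tol=0.250, Σhalf²=0.583100
  +F: nom +43.400 → Σnom=25.600; wc +0.470/-0.298 → slack +2.280/-1.836; half-tol=0.384, Σhalf²=0.730556
  -G: nom -25.000 → Σnom=0.600; wc +0.400/-0.289 → slack +2.680/-2.125; half-tol=0.345, Σhalf²=0.849236
  +H: nom +11.100 → Σnom=11.700; wc +0.220/-0.479 → slack +2.900/-2.604; half-tol=0.349, Σhalf²=0.971387
  +I: nom +16.050 → Σnom=27.750; wc +0.330/-0.080 → slack +3.230/-2.684; half-tol=0.205, Σhalf²=1.013412
Nominal = 27.750. Worst-case = [27.750 - 2.684, 27.750 + 3.230] = [25.066, 30.980]. RSS = √1.013412 = 1.007.

nominal=27.750 wc=[25.066,30.980] rss=1.007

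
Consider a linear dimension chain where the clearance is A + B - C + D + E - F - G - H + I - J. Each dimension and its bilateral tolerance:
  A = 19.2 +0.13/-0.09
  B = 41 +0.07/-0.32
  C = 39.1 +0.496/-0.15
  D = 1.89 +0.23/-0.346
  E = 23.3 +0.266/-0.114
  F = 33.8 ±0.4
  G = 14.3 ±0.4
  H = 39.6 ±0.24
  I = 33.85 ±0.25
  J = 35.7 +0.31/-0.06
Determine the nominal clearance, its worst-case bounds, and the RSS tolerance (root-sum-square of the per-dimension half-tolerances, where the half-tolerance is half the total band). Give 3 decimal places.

nominal=-43.260 wc=[-46.226,-41.064] rss=0.865

Stack each dimension's contribution:
  +A: nom +19.200 → Σnom=19.200; wc +0.130/-0.090 → slack +0.130/-0.090; half-tol=0.110, Σhalf²=0.012100
  +B: nom +41.000 → Σnom=60.200; wc +0.070/-0.320 → slack +0.200/-0.410; half-tol=0.195, Σhalf²=0.050125
  -C: nom -39.100 → Σnom=21.100; wc +0.150/-0.496 → slack +0.350/-0.906; half-tol=0.323, Σhalf²=0.154454
  +D: nom +1.890 → Σnom=22.990; wc +0.230/-0.346 → slack +0.580/-1.252; half-tol=0.288, Σhalf²=0.237398
  +E: nom +23.300 → Σnom=46.290; wc +0.266/-0.114 → slack +0.846/-1.366; half-tol=0.190, Σhalf²=0.273498
  -F: nom -33.800 → Σnom=12.490; wc +0.400/-0.400 → slack +1.246/-1.766; half-tol=0.400, Σhalf²=0.433498
  -G: nom -14.300 → Σnom=-1.810; wc +0.400/-0.400 → slack +1.646/-2.166; half-tol=0.400, Σhalf²=0.593498
  -H: nom -39.600 → Σnom=-41.410; wc +0.240/-0.240 → slack +1.886/-2.406; half-tol=0.240, Σhalf²=0.651098
  +I: nom +33.850 → Σnom=-7.560; wc +0.250/-0.250 → slack +2.136/-2.656; half-tol=0.250, Σhalf²=0.713598
  -J: nom -35.700 → Σnom=-43.260; wc +0.060/-0.310 → slack +2.196/-2.966; half-tol=0.185, Σhalf²=0.747823
Nominal = -43.260. Worst-case = [-43.260 - 2.966, -43.260 + 2.196] = [-46.226, -41.064]. RSS = √0.747823 = 0.865.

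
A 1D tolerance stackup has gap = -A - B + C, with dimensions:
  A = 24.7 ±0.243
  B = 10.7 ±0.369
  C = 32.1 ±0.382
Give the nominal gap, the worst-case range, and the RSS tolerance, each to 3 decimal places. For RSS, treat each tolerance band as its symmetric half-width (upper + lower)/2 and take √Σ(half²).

nominal=-3.300 wc=[-4.294,-2.306] rss=0.584

Stack each dimension's contribution:
  -A: nom -24.700 → Σnom=-24.700; wc +0.243/-0.243 → slack +0.243/-0.243; half-tol=0.243, Σhalf²=0.059049
  -B: nom -10.700 → Σnom=-35.400; wc +0.369/-0.369 → slack +0.612/-0.612; half-tol=0.369, Σhalf²=0.195210
  +C: nom +32.100 → Σnom=-3.300; wc +0.382/-0.382 → slack +0.994/-0.994; half-tol=0.382, Σhalf²=0.341134
Nominal = -3.300. Worst-case = [-3.300 - 0.994, -3.300 + 0.994] = [-4.294, -2.306]. RSS = √0.341134 = 0.584.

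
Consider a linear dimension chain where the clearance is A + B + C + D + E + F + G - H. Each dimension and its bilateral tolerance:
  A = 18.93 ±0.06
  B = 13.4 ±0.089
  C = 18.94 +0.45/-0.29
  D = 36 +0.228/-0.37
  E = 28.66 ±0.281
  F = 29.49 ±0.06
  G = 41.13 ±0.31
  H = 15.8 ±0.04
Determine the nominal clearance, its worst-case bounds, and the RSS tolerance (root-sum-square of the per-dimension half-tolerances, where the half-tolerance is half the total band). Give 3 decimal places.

Stack each dimension's contribution:
  +A: nom +18.930 → Σnom=18.930; wc +0.060/-0.060 → slack +0.060/-0.060; half-tol=0.060, Σhalf²=0.003600
  +B: nom +13.400 → Σnom=32.330; wc +0.089/-0.089 → slack +0.149/-0.149; half-tol=0.089, Σhalf²=0.011521
  +C: nom +18.940 → Σnom=51.270; wc +0.450/-0.290 → slack +0.599/-0.439; half-tol=0.370, Σhalf²=0.148421
  +D: nom +36.000 → Σnom=87.270; wc +0.228/-0.370 → slack +0.827/-0.809; half-tol=0.299, Σhalf²=0.237822
  +E: nom +28.660 → Σnom=115.930; wc +0.281/-0.281 → slack +1.108/-1.090; half-tol=0.281, Σhalf²=0.316783
  +F: nom +29.490 → Σnom=145.420; wc +0.060/-0.060 → slack +1.168/-1.150; half-tol=0.060, Σhalf²=0.320383
  +G: nom +41.130 → Σnom=186.550; wc +0.310/-0.310 → slack +1.478/-1.460; half-tol=0.310, Σhalf²=0.416483
  -H: nom -15.800 → Σnom=170.750; wc +0.040/-0.040 → slack +1.518/-1.500; half-tol=0.040, Σhalf²=0.418083
Nominal = 170.750. Worst-case = [170.750 - 1.500, 170.750 + 1.518] = [169.250, 172.268]. RSS = √0.418083 = 0.647.

nominal=170.750 wc=[169.250,172.268] rss=0.647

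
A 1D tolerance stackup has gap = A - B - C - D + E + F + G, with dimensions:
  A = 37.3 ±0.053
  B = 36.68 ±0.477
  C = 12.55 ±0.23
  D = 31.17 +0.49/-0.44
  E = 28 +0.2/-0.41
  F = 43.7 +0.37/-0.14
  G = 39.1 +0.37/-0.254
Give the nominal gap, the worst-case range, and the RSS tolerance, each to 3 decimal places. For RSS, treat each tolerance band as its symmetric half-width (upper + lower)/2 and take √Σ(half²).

Stack each dimension's contribution:
  +A: nom +37.300 → Σnom=37.300; wc +0.053/-0.053 → slack +0.053/-0.053; half-tol=0.053, Σhalf²=0.002809
  -B: nom -36.680 → Σnom=0.620; wc +0.477/-0.477 → slack +0.530/-0.530; half-tol=0.477, Σhalf²=0.230338
  -C: nom -12.550 → Σnom=-11.930; wc +0.230/-0.230 → slack +0.760/-0.760; half-tol=0.230, Σhalf²=0.283238
  -D: nom -31.170 → Σnom=-43.100; wc +0.440/-0.490 → slack +1.200/-1.250; half-tol=0.465, Σhalf²=0.499463
  +E: nom +28.000 → Σnom=-15.100; wc +0.200/-0.410 → slack +1.400/-1.660; half-tol=0.305, Σhalf²=0.592488
  +F: nom +43.700 → Σnom=28.600; wc +0.370/-0.140 → slack +1.770/-1.800; half-tol=0.255, Σhalf²=0.657513
  +G: nom +39.100 → Σnom=67.700; wc +0.370/-0.254 → slack +2.140/-2.054; half-tol=0.312, Σhalf²=0.754857
Nominal = 67.700. Worst-case = [67.700 - 2.054, 67.700 + 2.140] = [65.646, 69.840]. RSS = √0.754857 = 0.869.

nominal=67.700 wc=[65.646,69.840] rss=0.869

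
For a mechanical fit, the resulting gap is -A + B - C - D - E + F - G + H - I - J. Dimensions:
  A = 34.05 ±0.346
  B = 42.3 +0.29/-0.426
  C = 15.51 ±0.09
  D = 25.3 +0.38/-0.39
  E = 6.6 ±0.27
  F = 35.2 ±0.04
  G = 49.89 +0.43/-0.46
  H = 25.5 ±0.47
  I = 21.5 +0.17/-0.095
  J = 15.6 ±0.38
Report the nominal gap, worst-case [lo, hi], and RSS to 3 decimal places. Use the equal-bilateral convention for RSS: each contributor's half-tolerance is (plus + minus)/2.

nominal=-65.450 wc=[-68.452,-62.619] rss=1.029

Stack each dimension's contribution:
  -A: nom -34.050 → Σnom=-34.050; wc +0.346/-0.346 → slack +0.346/-0.346; half-tol=0.346, Σhalf²=0.119716
  +B: nom +42.300 → Σnom=8.250; wc +0.290/-0.426 → slack +0.636/-0.772; half-tol=0.358, Σhalf²=0.247880
  -C: nom -15.510 → Σnom=-7.260; wc +0.090/-0.090 → slack +0.726/-0.862; half-tol=0.090, Σhalf²=0.255980
  -D: nom -25.300 → Σnom=-32.560; wc +0.390/-0.380 → slack +1.116/-1.242; half-tol=0.385, Σhalf²=0.404205
  -E: nom -6.600 → Σnom=-39.160; wc +0.270/-0.270 → slack +1.386/-1.512; half-tol=0.270, Σhalf²=0.477105
  +F: nom +35.200 → Σnom=-3.960; wc +0.040/-0.040 → slack +1.426/-1.552; half-tol=0.040, Σhalf²=0.478705
  -G: nom -49.890 → Σnom=-53.850; wc +0.460/-0.430 → slack +1.886/-1.982; half-tol=0.445, Σhalf²=0.676730
  +H: nom +25.500 → Σnom=-28.350; wc +0.470/-0.470 → slack +2.356/-2.452; half-tol=0.470, Σhalf²=0.897630
  -I: nom -21.500 → Σnom=-49.850; wc +0.095/-0.170 → slack +2.451/-2.622; half-tol=0.133, Σhalf²=0.915186
  -J: nom -15.600 → Σnom=-65.450; wc +0.380/-0.380 → slack +2.831/-3.002; half-tol=0.380, Σhalf²=1.059586
Nominal = -65.450. Worst-case = [-65.450 - 3.002, -65.450 + 2.831] = [-68.452, -62.619]. RSS = √1.059586 = 1.029.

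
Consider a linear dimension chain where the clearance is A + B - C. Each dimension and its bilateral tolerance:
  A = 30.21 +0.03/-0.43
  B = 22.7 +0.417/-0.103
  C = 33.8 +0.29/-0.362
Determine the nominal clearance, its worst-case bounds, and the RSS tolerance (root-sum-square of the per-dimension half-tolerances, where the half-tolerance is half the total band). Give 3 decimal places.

Stack each dimension's contribution:
  +A: nom +30.210 → Σnom=30.210; wc +0.030/-0.430 → slack +0.030/-0.430; half-tol=0.230, Σhalf²=0.052900
  +B: nom +22.700 → Σnom=52.910; wc +0.417/-0.103 → slack +0.447/-0.533; half-tol=0.260, Σhalf²=0.120500
  -C: nom -33.800 → Σnom=19.110; wc +0.362/-0.290 → slack +0.809/-0.823; half-tol=0.326, Σhalf²=0.226776
Nominal = 19.110. Worst-case = [19.110 - 0.823, 19.110 + 0.809] = [18.287, 19.919]. RSS = √0.226776 = 0.476.

nominal=19.110 wc=[18.287,19.919] rss=0.476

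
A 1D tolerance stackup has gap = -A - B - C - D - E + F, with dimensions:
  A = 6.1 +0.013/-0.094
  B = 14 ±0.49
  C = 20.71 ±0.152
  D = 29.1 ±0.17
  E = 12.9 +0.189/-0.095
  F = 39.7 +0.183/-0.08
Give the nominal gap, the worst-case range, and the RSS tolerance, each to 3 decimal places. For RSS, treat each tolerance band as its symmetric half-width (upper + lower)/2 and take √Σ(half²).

Stack each dimension's contribution:
  -A: nom -6.100 → Σnom=-6.100; wc +0.094/-0.013 → slack +0.094/-0.013; half-tol=0.053, Σhalf²=0.002862
  -B: nom -14.000 → Σnom=-20.100; wc +0.490/-0.490 → slack +0.584/-0.503; half-tol=0.490, Σhalf²=0.242962
  -C: nom -20.710 → Σnom=-40.810; wc +0.152/-0.152 → slack +0.736/-0.655; half-tol=0.152, Σhalf²=0.266066
  -D: nom -29.100 → Σnom=-69.910; wc +0.170/-0.170 → slack +0.906/-0.825; half-tol=0.170, Σhalf²=0.294966
  -E: nom -12.900 → Σnom=-82.810; wc +0.095/-0.189 → slack +1.001/-1.014; half-tol=0.142, Σhalf²=0.315130
  +F: nom +39.700 → Σnom=-43.110; wc +0.183/-0.080 → slack +1.184/-1.094; half-tol=0.132, Σhalf²=0.332423
Nominal = -43.110. Worst-case = [-43.110 - 1.094, -43.110 + 1.184] = [-44.204, -41.926]. RSS = √0.332423 = 0.577.

nominal=-43.110 wc=[-44.204,-41.926] rss=0.577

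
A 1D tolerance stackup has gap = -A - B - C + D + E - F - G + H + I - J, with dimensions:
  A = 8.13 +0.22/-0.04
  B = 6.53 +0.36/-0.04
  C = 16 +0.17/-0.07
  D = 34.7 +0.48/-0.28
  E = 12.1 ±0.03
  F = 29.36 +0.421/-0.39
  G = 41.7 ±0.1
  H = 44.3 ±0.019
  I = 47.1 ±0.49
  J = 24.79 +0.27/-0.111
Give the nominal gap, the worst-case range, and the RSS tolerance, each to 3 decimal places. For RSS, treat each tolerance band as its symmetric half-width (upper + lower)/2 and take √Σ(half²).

Stack each dimension's contribution:
  -A: nom -8.130 → Σnom=-8.130; wc +0.040/-0.220 → slack +0.040/-0.220; half-tol=0.130, Σhalf²=0.016900
  -B: nom -6.530 → Σnom=-14.660; wc +0.040/-0.360 → slack +0.080/-0.580; half-tol=0.200, Σhalf²=0.056900
  -C: nom -16.000 → Σnom=-30.660; wc +0.070/-0.170 → slack +0.150/-0.750; half-tol=0.120, Σhalf²=0.071300
  +D: nom +34.700 → Σnom=4.040; wc +0.480/-0.280 → slack +0.630/-1.030; half-tol=0.380, Σhalf²=0.215700
  +E: nom +12.100 → Σnom=16.140; wc +0.030/-0.030 → slack +0.660/-1.060; half-tol=0.030, Σhalf²=0.216600
  -F: nom -29.360 → Σnom=-13.220; wc +0.390/-0.421 → slack +1.050/-1.481; half-tol=0.405, Σhalf²=0.381030
  -G: nom -41.700 → Σnom=-54.920; wc +0.100/-0.100 → slack +1.150/-1.581; half-tol=0.100, Σhalf²=0.391030
  +H: nom +44.300 → Σnom=-10.620; wc +0.019/-0.019 → slack +1.169/-1.600; half-tol=0.019, Σhalf²=0.391391
  +I: nom +47.100 → Σnom=36.480; wc +0.490/-0.490 → slack +1.659/-2.090; half-tol=0.490, Σhalf²=0.631491
  -J: nom -24.790 → Σnom=11.690; wc +0.111/-0.270 → slack +1.770/-2.360; half-tol=0.191, Σhalf²=0.667782
Nominal = 11.690. Worst-case = [11.690 - 2.360, 11.690 + 1.770] = [9.330, 13.460]. RSS = √0.667782 = 0.817.

nominal=11.690 wc=[9.330,13.460] rss=0.817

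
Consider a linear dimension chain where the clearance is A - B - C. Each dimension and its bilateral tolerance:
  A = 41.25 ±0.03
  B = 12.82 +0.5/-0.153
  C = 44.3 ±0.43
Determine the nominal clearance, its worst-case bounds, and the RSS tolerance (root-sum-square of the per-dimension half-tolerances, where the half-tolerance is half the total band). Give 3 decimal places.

nominal=-15.870 wc=[-16.830,-15.257] rss=0.541

Stack each dimension's contribution:
  +A: nom +41.250 → Σnom=41.250; wc +0.030/-0.030 → slack +0.030/-0.030; half-tol=0.030, Σhalf²=0.000900
  -B: nom -12.820 → Σnom=28.430; wc +0.153/-0.500 → slack +0.183/-0.530; half-tol=0.327, Σhalf²=0.107502
  -C: nom -44.300 → Σnom=-15.870; wc +0.430/-0.430 → slack +0.613/-0.960; half-tol=0.430, Σhalf²=0.292402
Nominal = -15.870. Worst-case = [-15.870 - 0.960, -15.870 + 0.613] = [-16.830, -15.257]. RSS = √0.292402 = 0.541.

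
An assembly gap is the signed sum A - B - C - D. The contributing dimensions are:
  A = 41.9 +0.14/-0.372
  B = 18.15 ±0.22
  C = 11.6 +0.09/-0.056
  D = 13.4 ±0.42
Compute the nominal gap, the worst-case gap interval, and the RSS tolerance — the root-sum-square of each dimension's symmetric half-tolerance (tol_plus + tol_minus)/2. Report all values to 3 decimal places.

Stack each dimension's contribution:
  +A: nom +41.900 → Σnom=41.900; wc +0.140/-0.372 → slack +0.140/-0.372; half-tol=0.256, Σhalf²=0.065536
  -B: nom -18.150 → Σnom=23.750; wc +0.220/-0.220 → slack +0.360/-0.592; half-tol=0.220, Σhalf²=0.113936
  -C: nom -11.600 → Σnom=12.150; wc +0.056/-0.090 → slack +0.416/-0.682; half-tol=0.073, Σhalf²=0.119265
  -D: nom -13.400 → Σnom=-1.250; wc +0.420/-0.420 → slack +0.836/-1.102; half-tol=0.420, Σhalf²=0.295665
Nominal = -1.250. Worst-case = [-1.250 - 1.102, -1.250 + 0.836] = [-2.352, -0.414]. RSS = √0.295665 = 0.544.

nominal=-1.250 wc=[-2.352,-0.414] rss=0.544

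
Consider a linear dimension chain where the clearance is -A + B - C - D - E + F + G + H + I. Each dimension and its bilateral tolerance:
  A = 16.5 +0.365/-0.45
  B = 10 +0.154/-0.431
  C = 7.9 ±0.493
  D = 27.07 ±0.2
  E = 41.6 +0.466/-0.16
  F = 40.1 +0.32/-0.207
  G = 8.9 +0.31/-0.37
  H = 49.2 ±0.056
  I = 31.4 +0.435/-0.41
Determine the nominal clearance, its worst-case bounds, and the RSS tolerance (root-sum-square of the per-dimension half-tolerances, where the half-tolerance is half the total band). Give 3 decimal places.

nominal=46.530 wc=[43.532,49.108] rss=1.000

Stack each dimension's contribution:
  -A: nom -16.500 → Σnom=-16.500; wc +0.450/-0.365 → slack +0.450/-0.365; half-tol=0.407, Σhalf²=0.166056
  +B: nom +10.000 → Σnom=-6.500; wc +0.154/-0.431 → slack +0.604/-0.796; half-tol=0.292, Σhalf²=0.251612
  -C: nom -7.900 → Σnom=-14.400; wc +0.493/-0.493 → slack +1.097/-1.289; half-tol=0.493, Σhalf²=0.494661
  -D: nom -27.070 → Σnom=-41.470; wc +0.200/-0.200 → slack +1.297/-1.489; half-tol=0.200, Σhalf²=0.534662
  -E: nom -41.600 → Σnom=-83.070; wc +0.160/-0.466 → slack +1.457/-1.955; half-tol=0.313, Σhalf²=0.632630
  +F: nom +40.100 → Σnom=-42.970; wc +0.320/-0.207 → slack +1.777/-2.162; half-tol=0.264, Σhalf²=0.702063
  +G: nom +8.900 → Σnom=-34.070; wc +0.310/-0.370 → slack +2.087/-2.532; half-tol=0.340, Σhalf²=0.817663
  +H: nom +49.200 → Σnom=15.130; wc +0.056/-0.056 → slack +2.143/-2.588; half-tol=0.056, Σhalf²=0.820799
  +I: nom +31.400 → Σnom=46.530; wc +0.435/-0.410 → slack +2.578/-2.998; half-tol=0.422, Σhalf²=0.999305
Nominal = 46.530. Worst-case = [46.530 - 2.998, 46.530 + 2.578] = [43.532, 49.108]. RSS = √0.999305 = 1.000.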